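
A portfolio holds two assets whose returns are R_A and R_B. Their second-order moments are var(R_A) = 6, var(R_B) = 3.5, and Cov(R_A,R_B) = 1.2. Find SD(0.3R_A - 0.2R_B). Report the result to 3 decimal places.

0.732

var(0.3R_A - 0.2R_B) = (0.3)²·var(R_A) + (-0.2)²·var(R_B) + 2·(0.3)·(-0.2)·Cov(R_A,R_B)
= 0.09·6 + 0.04·3.5 + -0.12·1.2 = 0.536
SD(0.3R_A - 0.2R_B) = √0.536 ≈ 0.732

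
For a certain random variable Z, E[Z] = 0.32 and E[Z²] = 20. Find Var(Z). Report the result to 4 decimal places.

Var(Z) = 20 − (0.32)² = 19.8976

19.8976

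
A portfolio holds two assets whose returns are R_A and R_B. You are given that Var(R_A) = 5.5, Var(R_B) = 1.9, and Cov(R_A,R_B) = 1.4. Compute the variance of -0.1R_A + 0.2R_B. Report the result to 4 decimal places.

0.0750

Var(-0.1R_A + 0.2R_B) = (-0.1)²·Var(R_A) + (0.2)²·Var(R_B) + 2·(-0.1)·(0.2)·Cov(R_A,R_B)
= 0.01·5.5 + 0.04·1.9 + -0.04·1.4 = 0.075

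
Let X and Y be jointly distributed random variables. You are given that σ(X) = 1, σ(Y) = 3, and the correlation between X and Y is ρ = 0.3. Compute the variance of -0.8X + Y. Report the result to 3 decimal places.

8.200

Var(X) = (1)² = 1;  Var(Y) = (3)² = 9
Cov(X,Y) = ρ·σ(X)·σ(Y) = 0.3·1·3 = 0.9
Var(-0.8X + Y) = (-0.8)²·Var(X) + (1)²·Var(Y) + 2·(-0.8)·(1)·Cov(X,Y)
= 0.64·1 + 1·9 + -1.6·0.9 = 8.2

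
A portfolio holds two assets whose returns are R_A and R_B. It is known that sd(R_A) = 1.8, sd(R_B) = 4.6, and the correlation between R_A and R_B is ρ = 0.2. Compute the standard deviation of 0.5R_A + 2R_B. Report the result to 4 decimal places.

var(R_A) = (1.8)² = 3.24;  var(R_B) = (4.6)² = 21.16
cov(R_A,R_B) = ρ·sd(R_A)·sd(R_B) = 0.2·1.8·4.6 = 1.656
var(0.5R_A + 2R_B) = (0.5)²·var(R_A) + (2)²·var(R_B) + 2·(0.5)·(2)·cov(R_A,R_B)
= 0.25·3.24 + 4·21.16 + 2·1.656 = 88.762
sd(0.5R_A + 2R_B) = √88.762 ≈ 9.4214

9.4214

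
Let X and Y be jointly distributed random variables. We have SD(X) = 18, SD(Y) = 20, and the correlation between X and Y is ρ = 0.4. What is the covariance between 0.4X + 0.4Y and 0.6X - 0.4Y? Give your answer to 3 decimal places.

Var(X) = (18)² = 324;  Var(Y) = (20)² = 400
Cov(X,Y) = ρ·SD(X)·SD(Y) = 0.4·18·20 = 144
Cov(0.4X + 0.4Y, 0.6X - 0.4Y) = (0.4)(0.6)Var(X) + (0.4)(-0.4)Var(Y) + [(0.4)(-0.4) + (0.4)(0.6)]Cov(X,Y)
= 0.24·324 + -0.16·400 + 0.08·144 = 25.28

25.280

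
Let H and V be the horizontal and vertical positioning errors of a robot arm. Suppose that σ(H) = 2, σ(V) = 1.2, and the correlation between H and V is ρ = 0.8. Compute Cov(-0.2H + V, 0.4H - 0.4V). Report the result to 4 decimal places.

0.0256

Var(H) = (2)² = 4;  Var(V) = (1.2)² = 1.44
Cov(H,V) = ρ·σ(H)·σ(V) = 0.8·2·1.2 = 1.92
Cov(-0.2H + V, 0.4H - 0.4V) = (-0.2)(0.4)Var(H) + (1)(-0.4)Var(V) + [(-0.2)(-0.4) + (1)(0.4)]Cov(H,V)
= -0.08·4 + -0.4·1.44 + 0.48·1.92 = 0.0256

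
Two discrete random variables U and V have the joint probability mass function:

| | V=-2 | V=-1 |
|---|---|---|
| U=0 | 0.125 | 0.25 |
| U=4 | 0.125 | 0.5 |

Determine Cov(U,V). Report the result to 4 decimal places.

0.1250

E[U] = 2.5,  E[V] = -1.25
E[UV] = -3
Cov(U,V) = E[UV] − E[U]E[V] = -3 − (2.5)(-1.25) = 0.125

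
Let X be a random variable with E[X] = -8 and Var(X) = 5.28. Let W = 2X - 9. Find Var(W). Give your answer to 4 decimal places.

Var(2X - 9) = (2)²·Var(X) = 4·5.28 = 21.12

21.1200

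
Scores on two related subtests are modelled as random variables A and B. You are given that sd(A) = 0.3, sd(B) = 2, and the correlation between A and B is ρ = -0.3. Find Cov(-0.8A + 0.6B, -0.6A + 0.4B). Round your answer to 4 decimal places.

1.1256

var(A) = (0.3)² = 0.09;  var(B) = (2)² = 4
Cov(A,B) = ρ·sd(A)·sd(B) = -0.3·0.3·2 = -0.18
Cov(-0.8A + 0.6B, -0.6A + 0.4B) = (-0.8)(-0.6)var(A) + (0.6)(0.4)var(B) + [(-0.8)(0.4) + (0.6)(-0.6)]Cov(A,B)
= 0.48·0.09 + 0.24·4 + -0.68·-0.18 = 1.1256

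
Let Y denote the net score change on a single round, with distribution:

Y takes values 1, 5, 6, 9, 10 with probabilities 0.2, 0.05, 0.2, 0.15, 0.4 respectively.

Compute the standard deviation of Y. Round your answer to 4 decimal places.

3.4351

E[Y] = (1)(0.2) + (5)(0.05) + (6)(0.2) + (9)(0.15) + (10)(0.4) = 7
E[Y²] = (1)²(0.2) + (5)²(0.05) + (6)²(0.2) + (9)²(0.15) + (10)²(0.4) = 60.8
V(Y) = E[Y²] − (E[Y])² = 60.8 − (7)² = 11.8
sd(Y) = √11.8 ≈ 3.4351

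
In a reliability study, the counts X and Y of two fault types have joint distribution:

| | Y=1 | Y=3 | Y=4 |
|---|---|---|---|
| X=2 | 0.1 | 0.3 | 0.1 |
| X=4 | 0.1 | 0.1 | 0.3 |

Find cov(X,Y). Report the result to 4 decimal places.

E[X] = 3,  E[Y] = 3
E[XY] = 9.2
cov(X,Y) = E[XY] − E[X]E[Y] = 9.2 − (3)(3) = 0.2

0.2000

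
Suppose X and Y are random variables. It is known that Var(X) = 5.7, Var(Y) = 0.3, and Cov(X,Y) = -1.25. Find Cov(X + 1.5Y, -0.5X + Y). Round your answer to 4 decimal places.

-2.7125

Cov(X + 1.5Y, -0.5X + Y) = (1)(-0.5)Var(X) + (1.5)(1)Var(Y) + [(1)(1) + (1.5)(-0.5)]Cov(X,Y)
= -0.5·5.7 + 1.5·0.3 + 0.25·-1.25 = -2.7125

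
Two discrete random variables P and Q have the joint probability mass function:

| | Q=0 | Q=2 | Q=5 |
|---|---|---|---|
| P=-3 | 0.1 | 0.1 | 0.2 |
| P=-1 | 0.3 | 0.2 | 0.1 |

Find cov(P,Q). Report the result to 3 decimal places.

E[P] = -1.8,  E[Q] = 2.1
E[PQ] = -4.5
cov(P,Q) = E[PQ] − E[P]E[Q] = -4.5 − (-1.8)(2.1) = -0.72

-0.720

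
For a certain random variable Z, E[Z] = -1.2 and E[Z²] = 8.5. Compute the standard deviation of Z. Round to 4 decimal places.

Var(Z) = 8.5 − (-1.2)² = 7.06
SD(Z) = √7.06 ≈ 2.6571

2.6571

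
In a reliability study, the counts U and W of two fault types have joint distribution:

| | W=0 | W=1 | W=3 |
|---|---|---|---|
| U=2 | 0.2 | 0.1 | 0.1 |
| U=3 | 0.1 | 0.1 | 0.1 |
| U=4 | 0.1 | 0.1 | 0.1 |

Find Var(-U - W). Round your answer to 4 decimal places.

2.4900

E[U] = 2.9,  E[W] = 1.2,  E[UW] = 3.6
Var(U) = 9.1 − (2.9)² = 0.69;  Var(W) = 3 − (1.2)² = 1.56
cov(U,W) = 3.6 − (2.9)(1.2) = 0.12
Var(-U - W) = (-1)²·0.69 + (-1)²·1.56 + 2·(-1)·(-1)·0.12 = 2.49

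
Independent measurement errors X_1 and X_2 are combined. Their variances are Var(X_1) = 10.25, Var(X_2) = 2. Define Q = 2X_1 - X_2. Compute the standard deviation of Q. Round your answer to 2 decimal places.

6.56

By independence, Var(Q) = (2)²Var(X_1) + (-1)²Var(X_2)
= (2)²·10.25 + (-1)²·2 = 43
SD(Q) = √43 ≈ 6.56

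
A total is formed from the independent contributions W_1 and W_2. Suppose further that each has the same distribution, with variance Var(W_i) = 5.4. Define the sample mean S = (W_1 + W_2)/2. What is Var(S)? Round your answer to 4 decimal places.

2.7000

By independence, Var(S) = (0.5)²Var(W_1) + (0.5)²Var(W_2)
= (0.5)²·5.4 + (0.5)²·5.4 = 2.7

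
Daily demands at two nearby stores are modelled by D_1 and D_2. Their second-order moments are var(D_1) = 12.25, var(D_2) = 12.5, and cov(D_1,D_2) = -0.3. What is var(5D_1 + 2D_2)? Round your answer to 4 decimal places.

var(5D_1 + 2D_2) = (5)²·var(D_1) + (2)²·var(D_2) + 2·(5)·(2)·cov(D_1,D_2)
= 25·12.25 + 4·12.5 + 20·-0.3 = 350.25

350.2500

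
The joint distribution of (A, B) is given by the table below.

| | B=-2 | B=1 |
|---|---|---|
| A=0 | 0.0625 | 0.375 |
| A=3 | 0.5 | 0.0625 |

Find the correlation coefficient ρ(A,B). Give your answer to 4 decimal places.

E[A] = 1.6875,  E[B] = -0.6875
E[AB] = -2.8125
Cov(A,B) = E[AB] − E[A]E[B] = -2.8125 − (1.6875)(-0.6875) = -1.65234375
V(A) = 2.21484375,  V(B) = 2.21484375
ρ = -1.65234375 / √(2.21484375·2.21484375) ≈ -0.7460

-0.7460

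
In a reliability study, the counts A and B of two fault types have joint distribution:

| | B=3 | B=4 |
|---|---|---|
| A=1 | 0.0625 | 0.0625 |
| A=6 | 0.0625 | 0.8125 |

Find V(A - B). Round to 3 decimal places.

2.375

E[A] = 5.375,  E[B] = 3.875,  E[AB] = 21.0625
V(A) = 31.625 − (5.375)² = 2.734375;  V(B) = 15.125 − (3.875)² = 0.109375
cov(A,B) = 21.0625 − (5.375)(3.875) = 0.234375
V(A - B) = (1)²·2.734375 + (-1)²·0.109375 + 2·(1)·(-1)·0.234375 = 2.375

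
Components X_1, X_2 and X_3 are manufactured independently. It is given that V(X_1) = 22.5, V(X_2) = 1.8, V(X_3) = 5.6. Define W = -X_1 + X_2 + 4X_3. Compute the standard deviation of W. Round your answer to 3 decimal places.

10.672

By independence, V(W) = (-1)²V(X_1) + (1)²V(X_2) + (4)²V(X_3)
= (-1)²·22.5 + (1)²·1.8 + (4)²·5.6 = 113.9
sd(W) = √113.9 ≈ 10.672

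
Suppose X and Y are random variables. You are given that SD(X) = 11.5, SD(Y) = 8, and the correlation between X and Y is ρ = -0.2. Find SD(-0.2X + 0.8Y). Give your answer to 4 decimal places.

V(X) = (11.5)² = 132.25;  V(Y) = (8)² = 64
Cov(X,Y) = ρ·SD(X)·SD(Y) = -0.2·11.5·8 = -18.4
V(-0.2X + 0.8Y) = (-0.2)²·V(X) + (0.8)²·V(Y) + 2·(-0.2)·(0.8)·Cov(X,Y)
= 0.04·132.25 + 0.64·64 + -0.32·-18.4 = 52.138
SD(-0.2X + 0.8Y) = √52.138 ≈ 7.2207

7.2207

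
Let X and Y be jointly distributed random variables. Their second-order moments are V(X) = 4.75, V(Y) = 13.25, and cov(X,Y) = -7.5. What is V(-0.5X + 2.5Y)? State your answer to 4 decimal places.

V(-0.5X + 2.5Y) = (-0.5)²·V(X) + (2.5)²·V(Y) + 2·(-0.5)·(2.5)·cov(X,Y)
= 0.25·4.75 + 6.25·13.25 + -2.5·-7.5 = 102.75

102.7500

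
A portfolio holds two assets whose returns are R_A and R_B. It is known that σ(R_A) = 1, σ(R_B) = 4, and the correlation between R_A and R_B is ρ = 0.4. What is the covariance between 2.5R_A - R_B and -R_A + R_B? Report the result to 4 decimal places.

Var(R_A) = (1)² = 1;  Var(R_B) = (4)² = 16
Cov(R_A,R_B) = ρ·σ(R_A)·σ(R_B) = 0.4·1·4 = 1.6
Cov(2.5R_A - R_B, -R_A + R_B) = (2.5)(-1)Var(R_A) + (-1)(1)Var(R_B) + [(2.5)(1) + (-1)(-1)]Cov(R_A,R_B)
= -2.5·1 + -1·16 + 3.5·1.6 = -12.9

-12.9000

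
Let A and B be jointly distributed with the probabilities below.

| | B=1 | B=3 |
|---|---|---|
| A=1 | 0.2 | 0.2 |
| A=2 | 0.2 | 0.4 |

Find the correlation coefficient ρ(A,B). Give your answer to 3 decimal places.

E[A] = 1.6,  E[B] = 2.2
E[AB] = 3.6
cov(A,B) = E[AB] − E[A]E[B] = 3.6 − (1.6)(2.2) = 0.08
var(A) = 0.24,  var(B) = 0.96
ρ = 0.08 / √(0.24·0.96) ≈ 0.167

0.167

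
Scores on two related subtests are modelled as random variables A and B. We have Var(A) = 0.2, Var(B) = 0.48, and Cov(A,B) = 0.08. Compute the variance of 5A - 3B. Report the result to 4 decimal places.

Var(5A - 3B) = (5)²·Var(A) + (-3)²·Var(B) + 2·(5)·(-3)·Cov(A,B)
= 25·0.2 + 9·0.48 + -30·0.08 = 6.92

6.9200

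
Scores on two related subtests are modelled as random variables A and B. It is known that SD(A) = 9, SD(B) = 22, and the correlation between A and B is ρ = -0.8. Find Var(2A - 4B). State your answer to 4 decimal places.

Var(A) = (9)² = 81;  Var(B) = (22)² = 484
Cov(A,B) = ρ·SD(A)·SD(B) = -0.8·9·22 = -158.4
Var(2A - 4B) = (2)²·Var(A) + (-4)²·Var(B) + 2·(2)·(-4)·Cov(A,B)
= 4·81 + 16·484 + -16·-158.4 = 10602.4

10602.4000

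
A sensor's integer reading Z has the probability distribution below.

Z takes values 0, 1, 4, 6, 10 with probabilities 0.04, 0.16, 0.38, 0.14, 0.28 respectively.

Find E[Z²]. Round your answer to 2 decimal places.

39.28

E[Z²] = (0)²(0.04) + (1)²(0.16) + (4)²(0.38) + (6)²(0.14) + (10)²(0.28) = 39.28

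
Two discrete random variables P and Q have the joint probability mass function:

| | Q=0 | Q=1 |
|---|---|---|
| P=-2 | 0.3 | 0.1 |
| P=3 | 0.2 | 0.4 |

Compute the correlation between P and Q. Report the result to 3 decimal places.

E[P] = 1,  E[Q] = 0.5
E[PQ] = 1
Cov(P,Q) = E[PQ] − E[P]E[Q] = 1 − (1)(0.5) = 0.5
V(P) = 6,  V(Q) = 0.25
ρ = 0.5 / √(6·0.25) ≈ 0.408

0.408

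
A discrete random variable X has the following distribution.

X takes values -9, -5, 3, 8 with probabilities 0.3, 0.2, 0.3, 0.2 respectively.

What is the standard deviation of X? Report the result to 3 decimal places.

E[X] = (-9)(0.3) + (-5)(0.2) + (3)(0.3) + (8)(0.2) = -1.2
E[X²] = (-9)²(0.3) + (-5)²(0.2) + (3)²(0.3) + (8)²(0.2) = 44.8
Var(X) = E[X²] − (E[X])² = 44.8 − (-1.2)² = 43.36
σ(X) = √43.36 ≈ 6.585

6.585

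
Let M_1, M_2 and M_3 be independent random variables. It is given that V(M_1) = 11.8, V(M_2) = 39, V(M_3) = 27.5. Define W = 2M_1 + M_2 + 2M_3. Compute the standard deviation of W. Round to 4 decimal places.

14.0071

By independence, V(W) = (2)²V(M_1) + (1)²V(M_2) + (2)²V(M_3)
= (2)²·11.8 + (1)²·39 + (2)²·27.5 = 196.2
σ(W) = √196.2 ≈ 14.0071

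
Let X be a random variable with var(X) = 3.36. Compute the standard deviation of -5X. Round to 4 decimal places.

9.1652

var(-5X) = (-5)²·3.36 = 84
SD(-5X) = √84 ≈ 9.1652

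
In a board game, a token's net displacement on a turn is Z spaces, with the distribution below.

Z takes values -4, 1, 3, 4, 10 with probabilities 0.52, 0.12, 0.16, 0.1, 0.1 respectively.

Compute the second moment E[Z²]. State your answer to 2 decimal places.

21.48

E[Z²] = (-4)²(0.52) + (1)²(0.12) + (3)²(0.16) + (4)²(0.1) + (10)²(0.1) = 21.48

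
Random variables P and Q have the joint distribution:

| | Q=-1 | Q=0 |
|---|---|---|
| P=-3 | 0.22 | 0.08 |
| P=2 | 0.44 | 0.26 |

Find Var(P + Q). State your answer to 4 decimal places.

5.6944

E[P] = 0.5,  E[Q] = -0.66,  E[PQ] = -0.22
Var(P) = 5.5 − (0.5)² = 5.25;  Var(Q) = 0.66 − (-0.66)² = 0.2244
Cov(P,Q) = -0.22 − (0.5)(-0.66) = 0.11
Var(P + Q) = (1)²·5.25 + (1)²·0.2244 + 2·(1)·(1)·0.11 = 5.6944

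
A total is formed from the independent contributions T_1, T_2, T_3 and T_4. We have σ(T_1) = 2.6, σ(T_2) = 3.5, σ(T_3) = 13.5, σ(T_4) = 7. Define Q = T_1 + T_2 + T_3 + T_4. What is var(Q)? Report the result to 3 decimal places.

var(T_1) = 6.76, var(T_2) = 12.25, var(T_3) = 182.25, var(T_4) = 49
By independence, var(Q) = (1)²var(T_1) + (1)²var(T_2) + (1)²var(T_3) + (1)²var(T_4)
= (1)²·6.76 + (1)²·12.25 + (1)²·182.25 + (1)²·49 = 250.26

250.260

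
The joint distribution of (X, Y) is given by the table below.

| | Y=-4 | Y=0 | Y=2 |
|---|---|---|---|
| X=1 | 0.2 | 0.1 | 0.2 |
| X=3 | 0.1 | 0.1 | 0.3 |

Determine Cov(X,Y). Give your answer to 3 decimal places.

E[X] = 2,  E[Y] = -0.2
E[XY] = 0.2
Cov(X,Y) = E[XY] − E[X]E[Y] = 0.2 − (2)(-0.2) = 0.6

0.600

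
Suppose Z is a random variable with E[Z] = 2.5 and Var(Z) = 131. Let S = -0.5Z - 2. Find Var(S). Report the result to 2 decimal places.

32.75

Var(-0.5Z - 2) = (-0.5)²·Var(Z) = 0.25·131 = 32.75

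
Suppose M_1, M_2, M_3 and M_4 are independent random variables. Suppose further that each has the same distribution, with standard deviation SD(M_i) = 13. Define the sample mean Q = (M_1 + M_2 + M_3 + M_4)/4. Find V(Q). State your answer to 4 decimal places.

V(M_i) = (13)² = 169
By independence, V(Q) = (0.25)²V(M_1) + (0.25)²V(M_2) + (0.25)²V(M_3) + (0.25)²V(M_4)
= (0.25)²·169 + (0.25)²·169 + (0.25)²·169 + (0.25)²·169 = 42.25

42.2500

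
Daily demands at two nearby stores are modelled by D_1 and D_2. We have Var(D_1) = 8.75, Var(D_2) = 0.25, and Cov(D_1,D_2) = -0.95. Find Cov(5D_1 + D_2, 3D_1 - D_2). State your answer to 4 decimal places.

132.9000

Cov(5D_1 + D_2, 3D_1 - D_2) = (5)(3)Var(D_1) + (1)(-1)Var(D_2) + [(5)(-1) + (1)(3)]Cov(D_1,D_2)
= 15·8.75 + -1·0.25 + -2·-0.95 = 132.9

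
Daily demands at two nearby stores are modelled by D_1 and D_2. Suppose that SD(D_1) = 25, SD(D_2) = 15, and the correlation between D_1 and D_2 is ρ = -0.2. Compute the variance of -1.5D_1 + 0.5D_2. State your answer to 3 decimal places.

1575.000

var(D_1) = (25)² = 625;  var(D_2) = (15)² = 225
Cov(D_1,D_2) = ρ·SD(D_1)·SD(D_2) = -0.2·25·15 = -75
var(-1.5D_1 + 0.5D_2) = (-1.5)²·var(D_1) + (0.5)²·var(D_2) + 2·(-1.5)·(0.5)·Cov(D_1,D_2)
= 2.25·625 + 0.25·225 + -1.5·-75 = 1575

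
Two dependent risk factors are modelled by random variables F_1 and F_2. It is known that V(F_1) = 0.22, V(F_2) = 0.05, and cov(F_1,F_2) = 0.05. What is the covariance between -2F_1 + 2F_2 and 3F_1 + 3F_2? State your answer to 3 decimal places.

cov(-2F_1 + 2F_2, 3F_1 + 3F_2) = (-2)(3)V(F_1) + (2)(3)V(F_2) + [(-2)(3) + (2)(3)]cov(F_1,F_2)
= -6·0.22 + 6·0.05 + 0·0.05 = -1.02

-1.020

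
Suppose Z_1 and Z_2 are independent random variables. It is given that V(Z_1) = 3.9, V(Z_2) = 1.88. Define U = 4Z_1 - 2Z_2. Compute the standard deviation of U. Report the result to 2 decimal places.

8.36

By independence, V(U) = (4)²V(Z_1) + (-2)²V(Z_2)
= (4)²·3.9 + (-2)²·1.88 = 69.92
SD(U) = √69.92 ≈ 8.36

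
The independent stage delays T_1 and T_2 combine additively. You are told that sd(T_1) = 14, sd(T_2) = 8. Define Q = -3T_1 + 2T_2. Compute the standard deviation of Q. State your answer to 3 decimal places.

var(T_1) = 196, var(T_2) = 64
By independence, var(Q) = (-3)²var(T_1) + (2)²var(T_2)
= (-3)²·196 + (2)²·64 = 2020
sd(Q) = √2020 ≈ 44.944

44.944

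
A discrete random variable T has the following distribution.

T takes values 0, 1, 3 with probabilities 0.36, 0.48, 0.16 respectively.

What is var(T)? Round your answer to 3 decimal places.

E[T] = (0)(0.36) + (1)(0.48) + (3)(0.16) = 0.96
E[T²] = (0)²(0.36) + (1)²(0.48) + (3)²(0.16) = 1.92
var(T) = E[T²] − (E[T])² = 1.92 − (0.96)² = 0.9984

0.998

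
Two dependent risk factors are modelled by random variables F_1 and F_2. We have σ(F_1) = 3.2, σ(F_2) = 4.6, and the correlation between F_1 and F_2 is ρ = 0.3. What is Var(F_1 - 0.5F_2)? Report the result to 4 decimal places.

Var(F_1) = (3.2)² = 10.24;  Var(F_2) = (4.6)² = 21.16
cov(F_1,F_2) = ρ·σ(F_1)·σ(F_2) = 0.3·3.2·4.6 = 4.416
Var(F_1 - 0.5F_2) = (1)²·Var(F_1) + (-0.5)²·Var(F_2) + 2·(1)·(-0.5)·cov(F_1,F_2)
= 1·10.24 + 0.25·21.16 + -1·4.416 = 11.114

11.1140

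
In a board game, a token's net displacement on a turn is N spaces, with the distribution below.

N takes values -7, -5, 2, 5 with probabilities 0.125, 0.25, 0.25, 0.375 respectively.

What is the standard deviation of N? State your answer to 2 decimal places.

E[N] = (-7)(0.125) + (-5)(0.25) + (2)(0.25) + (5)(0.375) = 0.25
E[N²] = (-7)²(0.125) + (-5)²(0.25) + (2)²(0.25) + (5)²(0.375) = 22.75
Var(N) = E[N²] − (E[N])² = 22.75 − (0.25)² = 22.6875
σ(N) = √22.6875 ≈ 4.76

4.76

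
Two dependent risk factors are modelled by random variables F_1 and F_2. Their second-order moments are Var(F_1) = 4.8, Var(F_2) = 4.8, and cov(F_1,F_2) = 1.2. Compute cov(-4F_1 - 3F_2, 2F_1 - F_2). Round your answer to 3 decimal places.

-26.400

cov(-4F_1 - 3F_2, 2F_1 - F_2) = (-4)(2)Var(F_1) + (-3)(-1)Var(F_2) + [(-4)(-1) + (-3)(2)]cov(F_1,F_2)
= -8·4.8 + 3·4.8 + -2·1.2 = -26.4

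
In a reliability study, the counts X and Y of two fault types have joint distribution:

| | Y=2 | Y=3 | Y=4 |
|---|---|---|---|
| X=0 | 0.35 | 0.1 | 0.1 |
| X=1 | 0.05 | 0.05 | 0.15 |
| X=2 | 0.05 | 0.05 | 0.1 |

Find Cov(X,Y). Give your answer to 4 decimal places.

0.2650

E[X] = 0.65,  E[Y] = 2.9
E[XY] = 2.15
Cov(X,Y) = E[XY] − E[X]E[Y] = 2.15 − (0.65)(2.9) = 0.265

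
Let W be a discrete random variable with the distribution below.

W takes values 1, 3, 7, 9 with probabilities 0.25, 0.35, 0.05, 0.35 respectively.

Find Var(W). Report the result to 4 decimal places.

E[W] = (1)(0.25) + (3)(0.35) + (7)(0.05) + (9)(0.35) = 4.8
E[W²] = (1)²(0.25) + (3)²(0.35) + (7)²(0.05) + (9)²(0.35) = 34.2
Var(W) = E[W²] − (E[W])² = 34.2 − (4.8)² = 11.16

11.1600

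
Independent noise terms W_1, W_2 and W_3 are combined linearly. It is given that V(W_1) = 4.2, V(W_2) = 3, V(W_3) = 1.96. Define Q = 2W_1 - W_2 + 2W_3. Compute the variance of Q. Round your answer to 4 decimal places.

By independence, V(Q) = (2)²V(W_1) + (-1)²V(W_2) + (2)²V(W_3)
= (2)²·4.2 + (-1)²·3 + (2)²·1.96 = 27.64

27.6400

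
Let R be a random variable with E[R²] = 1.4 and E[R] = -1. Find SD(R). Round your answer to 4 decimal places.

Var(R) = 1.4 − (-1)² = 0.4
SD(R) = √0.4 ≈ 0.6325

0.6325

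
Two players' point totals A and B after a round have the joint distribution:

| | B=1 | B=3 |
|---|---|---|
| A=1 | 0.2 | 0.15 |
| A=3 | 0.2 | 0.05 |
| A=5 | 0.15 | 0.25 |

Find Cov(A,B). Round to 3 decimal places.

E[A] = 3.1,  E[B] = 1.9
E[AB] = 6.2
Cov(A,B) = E[AB] − E[A]E[B] = 6.2 − (3.1)(1.9) = 0.31

0.310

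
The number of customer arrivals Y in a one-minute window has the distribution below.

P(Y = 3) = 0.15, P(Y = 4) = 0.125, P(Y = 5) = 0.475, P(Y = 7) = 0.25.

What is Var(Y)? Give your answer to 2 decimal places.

1.72

E[Y] = (3)(0.15) + (4)(0.125) + (5)(0.475) + (7)(0.25) = 5.075
E[Y²] = (3)²(0.15) + (4)²(0.125) + (5)²(0.475) + (7)²(0.25) = 27.475
Var(Y) = E[Y²] − (E[Y])² = 27.475 − (5.075)² = 1.719375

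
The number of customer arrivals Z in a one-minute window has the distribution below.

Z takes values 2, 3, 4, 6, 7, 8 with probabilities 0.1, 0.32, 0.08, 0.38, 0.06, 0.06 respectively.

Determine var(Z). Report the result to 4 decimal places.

E[Z] = (2)(0.1) + (3)(0.32) + (4)(0.08) + (6)(0.38) + (7)(0.06) + (8)(0.06) = 4.66
E[Z²] = (2)²(0.1) + (3)²(0.32) + (4)²(0.08) + (6)²(0.38) + (7)²(0.06) + (8)²(0.06) = 25.02
var(Z) = E[Z²] − (E[Z])² = 25.02 − (4.66)² = 3.3044

3.3044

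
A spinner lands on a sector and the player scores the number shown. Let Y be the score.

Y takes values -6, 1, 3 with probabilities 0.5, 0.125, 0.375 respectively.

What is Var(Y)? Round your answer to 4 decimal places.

18.4375

E[Y] = (-6)(0.5) + (1)(0.125) + (3)(0.375) = -1.75
E[Y²] = (-6)²(0.5) + (1)²(0.125) + (3)²(0.375) = 21.5
Var(Y) = E[Y²] − (E[Y])² = 21.5 − (-1.75)² = 18.4375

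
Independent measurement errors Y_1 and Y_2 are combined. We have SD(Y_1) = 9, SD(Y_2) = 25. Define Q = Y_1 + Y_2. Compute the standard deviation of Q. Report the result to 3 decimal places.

V(Y_1) = 81, V(Y_2) = 625
By independence, V(Q) = (1)²V(Y_1) + (1)²V(Y_2)
= (1)²·81 + (1)²·625 = 706
SD(Q) = √706 ≈ 26.571

26.571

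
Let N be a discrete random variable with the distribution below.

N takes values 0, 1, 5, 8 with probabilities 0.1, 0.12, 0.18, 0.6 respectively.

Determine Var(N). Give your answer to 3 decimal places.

9.148

E[N] = (0)(0.1) + (1)(0.12) + (5)(0.18) + (8)(0.6) = 5.82
E[N²] = (0)²(0.1) + (1)²(0.12) + (5)²(0.18) + (8)²(0.6) = 43.02
Var(N) = E[N²] − (E[N])² = 43.02 − (5.82)² = 9.1476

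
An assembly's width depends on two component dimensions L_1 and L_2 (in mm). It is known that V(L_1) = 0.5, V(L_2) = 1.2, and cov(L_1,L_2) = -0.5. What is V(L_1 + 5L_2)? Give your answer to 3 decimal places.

V(L_1 + 5L_2) = (1)²·V(L_1) + (5)²·V(L_2) + 2·(1)·(5)·cov(L_1,L_2)
= 1·0.5 + 25·1.2 + 10·-0.5 = 25.5

25.500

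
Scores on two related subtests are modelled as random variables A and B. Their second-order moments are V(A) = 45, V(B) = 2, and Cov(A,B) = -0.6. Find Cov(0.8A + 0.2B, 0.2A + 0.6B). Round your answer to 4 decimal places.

Cov(0.8A + 0.2B, 0.2A + 0.6B) = (0.8)(0.2)V(A) + (0.2)(0.6)V(B) + [(0.8)(0.6) + (0.2)(0.2)]Cov(A,B)
= 0.16·45 + 0.12·2 + 0.52·-0.6 = 7.128

7.1280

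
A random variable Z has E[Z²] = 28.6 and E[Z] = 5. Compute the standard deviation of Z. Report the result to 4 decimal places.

1.8974

V(Z) = 28.6 − (5)² = 3.6
σ(Z) = √3.6 ≈ 1.8974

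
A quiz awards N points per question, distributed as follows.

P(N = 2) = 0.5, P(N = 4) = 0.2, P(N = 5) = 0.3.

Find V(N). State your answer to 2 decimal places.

E[N] = (2)(0.5) + (4)(0.2) + (5)(0.3) = 3.3
E[N²] = (2)²(0.5) + (4)²(0.2) + (5)²(0.3) = 12.7
V(N) = E[N²] − (E[N])² = 12.7 − (3.3)² = 1.81

1.81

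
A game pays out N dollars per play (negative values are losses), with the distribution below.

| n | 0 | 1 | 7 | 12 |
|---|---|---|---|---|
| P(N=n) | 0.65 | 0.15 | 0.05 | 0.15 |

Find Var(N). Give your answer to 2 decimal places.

E[N] = (0)(0.65) + (1)(0.15) + (7)(0.05) + (12)(0.15) = 2.3
E[N²] = (0)²(0.65) + (1)²(0.15) + (7)²(0.05) + (12)²(0.15) = 24.2
Var(N) = E[N²] − (E[N])² = 24.2 − (2.3)² = 18.91

18.91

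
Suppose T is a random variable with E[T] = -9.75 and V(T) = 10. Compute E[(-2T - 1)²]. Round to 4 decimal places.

382.2500

E[-2T - 1] = -2·-9.75 − 1 = 18.5
V(-2T - 1) = (-2)²·10 = 40
E[(-2T - 1)²] = V((-2T - 1)) + (E[(-2T - 1)])² = 40 + (18.5)² = 382.25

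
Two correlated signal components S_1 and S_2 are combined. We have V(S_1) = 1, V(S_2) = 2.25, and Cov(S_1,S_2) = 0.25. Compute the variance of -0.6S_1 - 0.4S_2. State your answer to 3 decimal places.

0.840

V(-0.6S_1 - 0.4S_2) = (-0.6)²·V(S_1) + (-0.4)²·V(S_2) + 2·(-0.6)·(-0.4)·Cov(S_1,S_2)
= 0.36·1 + 0.16·2.25 + 0.48·0.25 = 0.84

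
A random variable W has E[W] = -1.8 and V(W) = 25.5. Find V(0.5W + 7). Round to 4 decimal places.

V(0.5W + 7) = (0.5)²·V(W) = 0.25·25.5 = 6.375

6.3750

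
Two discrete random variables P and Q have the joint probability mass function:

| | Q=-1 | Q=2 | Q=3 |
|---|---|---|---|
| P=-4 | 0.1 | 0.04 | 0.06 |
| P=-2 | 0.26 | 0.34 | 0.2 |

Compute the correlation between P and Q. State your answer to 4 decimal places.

E[P] = -2.4,  E[Q] = 1.18
E[PQ] = -2.68
cov(P,Q) = E[PQ] − E[P]E[Q] = -2.68 − (-2.4)(1.18) = 0.152
var(P) = 0.64,  var(Q) = 2.8276
ρ = 0.152 / √(0.64·2.8276) ≈ 0.1130

0.1130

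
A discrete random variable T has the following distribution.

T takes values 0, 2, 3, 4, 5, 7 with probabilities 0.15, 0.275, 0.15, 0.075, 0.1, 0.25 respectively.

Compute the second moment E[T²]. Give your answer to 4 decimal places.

18.4000

E[T²] = (0)²(0.15) + (2)²(0.275) + (3)²(0.15) + (4)²(0.075) + (5)²(0.1) + (7)²(0.25) = 18.4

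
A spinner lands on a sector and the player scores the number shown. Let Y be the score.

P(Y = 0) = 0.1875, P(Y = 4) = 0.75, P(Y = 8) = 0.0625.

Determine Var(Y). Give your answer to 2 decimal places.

3.75

E[Y] = (0)(0.1875) + (4)(0.75) + (8)(0.0625) = 3.5
E[Y²] = (0)²(0.1875) + (4)²(0.75) + (8)²(0.0625) = 16
Var(Y) = E[Y²] − (E[Y])² = 16 − (3.5)² = 3.75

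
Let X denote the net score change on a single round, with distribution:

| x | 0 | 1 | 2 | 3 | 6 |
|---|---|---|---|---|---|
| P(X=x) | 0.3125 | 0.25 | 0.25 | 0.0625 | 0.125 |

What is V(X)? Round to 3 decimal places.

3.465

E[X] = (0)(0.3125) + (1)(0.25) + (2)(0.25) + (3)(0.0625) + (6)(0.125) = 1.6875
E[X²] = (0)²(0.3125) + (1)²(0.25) + (2)²(0.25) + (3)²(0.0625) + (6)²(0.125) = 6.3125
V(X) = E[X²] − (E[X])² = 6.3125 − (1.6875)² = 3.46484375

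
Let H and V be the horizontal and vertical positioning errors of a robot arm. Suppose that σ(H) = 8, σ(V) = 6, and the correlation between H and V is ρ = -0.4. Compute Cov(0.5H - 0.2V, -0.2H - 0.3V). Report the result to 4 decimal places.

Var(H) = (8)² = 64;  Var(V) = (6)² = 36
Cov(H,V) = ρ·σ(H)·σ(V) = -0.4·8·6 = -19.2
Cov(0.5H - 0.2V, -0.2H - 0.3V) = (0.5)(-0.2)Var(H) + (-0.2)(-0.3)Var(V) + [(0.5)(-0.3) + (-0.2)(-0.2)]Cov(H,V)
= -0.1·64 + 0.06·36 + -0.11·-19.2 = -2.128

-2.1280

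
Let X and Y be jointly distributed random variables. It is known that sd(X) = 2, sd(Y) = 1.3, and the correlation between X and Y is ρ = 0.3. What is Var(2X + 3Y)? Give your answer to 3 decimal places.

Var(X) = (2)² = 4;  Var(Y) = (1.3)² = 1.69
Cov(X,Y) = ρ·sd(X)·sd(Y) = 0.3·2·1.3 = 0.78
Var(2X + 3Y) = (2)²·Var(X) + (3)²·Var(Y) + 2·(2)·(3)·Cov(X,Y)
= 4·4 + 9·1.69 + 12·0.78 = 40.57

40.570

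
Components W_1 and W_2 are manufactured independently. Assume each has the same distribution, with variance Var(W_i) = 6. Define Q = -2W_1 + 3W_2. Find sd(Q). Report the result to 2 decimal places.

8.83

By independence, Var(Q) = (-2)²Var(W_1) + (3)²Var(W_2)
= (-2)²·6 + (3)²·6 = 78
sd(Q) = √78 ≈ 8.83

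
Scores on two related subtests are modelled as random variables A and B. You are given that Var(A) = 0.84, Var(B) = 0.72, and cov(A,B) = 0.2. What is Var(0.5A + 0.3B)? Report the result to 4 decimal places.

0.3348

Var(0.5A + 0.3B) = (0.5)²·Var(A) + (0.3)²·Var(B) + 2·(0.5)·(0.3)·cov(A,B)
= 0.25·0.84 + 0.09·0.72 + 0.3·0.2 = 0.3348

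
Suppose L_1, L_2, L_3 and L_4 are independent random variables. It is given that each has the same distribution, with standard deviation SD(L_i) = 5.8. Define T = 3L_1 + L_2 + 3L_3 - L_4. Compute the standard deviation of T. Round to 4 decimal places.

25.9384

V(L_i) = (5.8)² = 33.64
By independence, V(T) = (3)²V(L_1) + (1)²V(L_2) + (3)²V(L_3) + (-1)²V(L_4)
= (3)²·33.64 + (1)²·33.64 + (3)²·33.64 + (-1)²·33.64 = 672.8
SD(T) = √672.8 ≈ 25.9384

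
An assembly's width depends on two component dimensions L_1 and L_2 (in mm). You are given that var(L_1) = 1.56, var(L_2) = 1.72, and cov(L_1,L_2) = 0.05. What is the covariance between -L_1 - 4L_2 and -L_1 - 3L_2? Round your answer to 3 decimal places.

22.550

cov(-L_1 - 4L_2, -L_1 - 3L_2) = (-1)(-1)var(L_1) + (-4)(-3)var(L_2) + [(-1)(-3) + (-4)(-1)]cov(L_1,L_2)
= 1·1.56 + 12·1.72 + 7·0.05 = 22.55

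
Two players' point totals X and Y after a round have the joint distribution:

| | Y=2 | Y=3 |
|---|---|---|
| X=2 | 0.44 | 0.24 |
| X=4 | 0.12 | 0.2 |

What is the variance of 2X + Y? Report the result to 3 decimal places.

4.202

E[X] = 2.64,  E[Y] = 2.44,  E[XY] = 6.56
var(X) = 7.84 − (2.64)² = 0.8704;  var(Y) = 6.2 − (2.44)² = 0.2464
Cov(X,Y) = 6.56 − (2.64)(2.44) = 0.1184
var(2X + Y) = (2)²·0.8704 + (1)²·0.2464 + 2·(2)·(1)·0.1184 = 4.2016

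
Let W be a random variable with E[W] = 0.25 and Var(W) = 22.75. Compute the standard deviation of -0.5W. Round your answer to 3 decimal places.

Var(-0.5W) = (-0.5)²·22.75 = 5.6875
sd(-0.5W) = √5.6875 ≈ 2.385

2.385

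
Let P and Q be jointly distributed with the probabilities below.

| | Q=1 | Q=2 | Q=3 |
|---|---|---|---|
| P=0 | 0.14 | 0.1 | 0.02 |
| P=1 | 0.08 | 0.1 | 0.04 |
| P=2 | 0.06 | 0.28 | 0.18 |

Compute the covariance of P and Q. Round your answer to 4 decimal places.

E[P] = 1.26,  E[Q] = 1.96
E[PQ] = 2.72
Cov(P,Q) = E[PQ] − E[P]E[Q] = 2.72 − (1.26)(1.96) = 0.2504

0.2504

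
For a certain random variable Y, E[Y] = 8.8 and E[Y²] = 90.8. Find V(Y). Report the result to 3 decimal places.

V(Y) = 90.8 − (8.8)² = 13.36

13.360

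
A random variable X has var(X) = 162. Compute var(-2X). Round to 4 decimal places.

648.0000

var(-2X) = (-2)²·var(X) = 4·162 = 648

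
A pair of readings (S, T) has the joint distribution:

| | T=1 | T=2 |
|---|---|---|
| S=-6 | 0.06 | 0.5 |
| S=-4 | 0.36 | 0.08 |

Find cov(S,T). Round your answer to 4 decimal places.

-0.3504

E[S] = -5.12,  E[T] = 1.58
E[ST] = -8.44
cov(S,T) = E[ST] − E[S]E[T] = -8.44 − (-5.12)(1.58) = -0.3504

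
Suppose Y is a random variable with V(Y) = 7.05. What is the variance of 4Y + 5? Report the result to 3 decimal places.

V(4Y + 5) = (4)²·V(Y) = 16·7.05 = 112.8

112.800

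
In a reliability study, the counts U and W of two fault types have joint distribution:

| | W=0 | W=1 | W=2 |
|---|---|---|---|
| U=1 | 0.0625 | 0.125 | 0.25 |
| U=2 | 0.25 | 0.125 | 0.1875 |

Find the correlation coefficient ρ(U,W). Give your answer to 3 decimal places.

E[U] = 1.5625,  E[W] = 1.125
E[UW] = 1.625
Cov(U,W) = E[UW] − E[U]E[W] = 1.625 − (1.5625)(1.125) = -0.1328125
Var(U) = 0.24609375,  Var(W) = 0.734375
ρ = -0.1328125 / √(0.24609375·0.734375) ≈ -0.312

-0.312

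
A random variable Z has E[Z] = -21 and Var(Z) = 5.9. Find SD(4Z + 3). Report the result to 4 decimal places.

Var(4Z + 3) = (4)²·5.9 = 94.4
SD(4Z + 3) = √94.4 ≈ 9.7160

9.7160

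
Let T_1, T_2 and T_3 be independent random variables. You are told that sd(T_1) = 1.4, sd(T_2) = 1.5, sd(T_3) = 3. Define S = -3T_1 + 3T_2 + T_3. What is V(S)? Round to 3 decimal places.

V(T_1) = 1.96, V(T_2) = 2.25, V(T_3) = 9
By independence, V(S) = (-3)²V(T_1) + (3)²V(T_2) + (1)²V(T_3)
= (-3)²·1.96 + (3)²·2.25 + (1)²·9 = 46.89

46.890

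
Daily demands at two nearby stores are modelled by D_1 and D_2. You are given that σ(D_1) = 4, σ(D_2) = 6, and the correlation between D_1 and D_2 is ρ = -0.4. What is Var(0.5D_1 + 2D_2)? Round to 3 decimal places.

128.800

Var(D_1) = (4)² = 16;  Var(D_2) = (6)² = 36
Cov(D_1,D_2) = ρ·σ(D_1)·σ(D_2) = -0.4·4·6 = -9.6
Var(0.5D_1 + 2D_2) = (0.5)²·Var(D_1) + (2)²·Var(D_2) + 2·(0.5)·(2)·Cov(D_1,D_2)
= 0.25·16 + 4·36 + 2·-9.6 = 128.8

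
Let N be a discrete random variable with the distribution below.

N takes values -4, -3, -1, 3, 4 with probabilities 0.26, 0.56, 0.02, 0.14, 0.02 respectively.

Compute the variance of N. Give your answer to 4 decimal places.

5.7824

E[N] = (-4)(0.26) + (-3)(0.56) + (-1)(0.02) + (3)(0.14) + (4)(0.02) = -2.24
E[N²] = (-4)²(0.26) + (-3)²(0.56) + (-1)²(0.02) + (3)²(0.14) + (4)²(0.02) = 10.8
V(N) = E[N²] − (E[N])² = 10.8 − (-2.24)² = 5.7824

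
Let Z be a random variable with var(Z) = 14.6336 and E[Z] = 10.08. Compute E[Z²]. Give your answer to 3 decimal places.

E[Z²] = var(Z) + (E[Z])² = 14.6336 + (10.08)² = 116.24

116.240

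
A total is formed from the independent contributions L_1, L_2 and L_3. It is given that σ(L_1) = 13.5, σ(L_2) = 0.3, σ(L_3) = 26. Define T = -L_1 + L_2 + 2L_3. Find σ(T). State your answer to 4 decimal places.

Var(L_1) = 182.25, Var(L_2) = 0.09, Var(L_3) = 676
By independence, Var(T) = (-1)²Var(L_1) + (1)²Var(L_2) + (2)²Var(L_3)
= (-1)²·182.25 + (1)²·0.09 + (2)²·676 = 2886.34
σ(T) = √2886.34 ≈ 53.7247

53.7247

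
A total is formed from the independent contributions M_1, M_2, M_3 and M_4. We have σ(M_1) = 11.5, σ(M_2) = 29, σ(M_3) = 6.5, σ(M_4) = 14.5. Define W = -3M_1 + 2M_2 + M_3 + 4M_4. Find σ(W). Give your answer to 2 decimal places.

89.22

var(M_1) = 132.25, var(M_2) = 841, var(M_3) = 42.25, var(M_4) = 210.25
By independence, var(W) = (-3)²var(M_1) + (2)²var(M_2) + (1)²var(M_3) + (4)²var(M_4)
= (-3)²·132.25 + (2)²·841 + (1)²·42.25 + (4)²·210.25 = 7960.5
σ(W) = √7960.5 ≈ 89.22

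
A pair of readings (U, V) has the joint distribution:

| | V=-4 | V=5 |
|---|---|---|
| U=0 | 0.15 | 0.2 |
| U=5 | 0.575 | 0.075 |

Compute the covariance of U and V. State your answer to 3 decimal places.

-4.669

E[U] = 3.25,  E[V] = -1.525
E[UV] = -9.625
cov(U,V) = E[UV] − E[U]E[V] = -9.625 − (3.25)(-1.525) = -4.66875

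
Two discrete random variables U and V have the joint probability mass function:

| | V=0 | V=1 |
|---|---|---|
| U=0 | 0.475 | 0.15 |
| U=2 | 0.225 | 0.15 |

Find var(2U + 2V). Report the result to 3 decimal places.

5.190

E[U] = 0.75,  E[V] = 0.3,  E[UV] = 0.3
var(U) = 1.5 − (0.75)² = 0.9375;  var(V) = 0.3 − (0.3)² = 0.21
cov(U,V) = 0.3 − (0.75)(0.3) = 0.075
var(2U + 2V) = (2)²·0.9375 + (2)²·0.21 + 2·(2)·(2)·0.075 = 5.19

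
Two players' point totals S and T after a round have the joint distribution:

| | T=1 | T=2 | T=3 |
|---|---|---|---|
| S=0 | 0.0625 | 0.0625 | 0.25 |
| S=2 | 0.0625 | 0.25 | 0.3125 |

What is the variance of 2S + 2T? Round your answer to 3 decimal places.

5.359

E[S] = 1.25,  E[T] = 2.4375,  E[ST] = 3
Var(S) = 2.5 − (1.25)² = 0.9375;  Var(T) = 6.4375 − (2.4375)² = 0.49609375
Cov(S,T) = 3 − (1.25)(2.4375) = -0.046875
Var(2S + 2T) = (2)²·0.9375 + (2)²·0.49609375 + 2·(2)·(2)·-0.046875 = 5.359375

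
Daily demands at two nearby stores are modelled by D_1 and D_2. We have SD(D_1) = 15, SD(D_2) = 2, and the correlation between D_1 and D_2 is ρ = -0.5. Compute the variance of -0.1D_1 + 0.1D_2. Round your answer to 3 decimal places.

2.590

var(D_1) = (15)² = 225;  var(D_2) = (2)² = 4
Cov(D_1,D_2) = ρ·SD(D_1)·SD(D_2) = -0.5·15·2 = -15
var(-0.1D_1 + 0.1D_2) = (-0.1)²·var(D_1) + (0.1)²·var(D_2) + 2·(-0.1)·(0.1)·Cov(D_1,D_2)
= 0.01·225 + 0.01·4 + -0.02·-15 = 2.59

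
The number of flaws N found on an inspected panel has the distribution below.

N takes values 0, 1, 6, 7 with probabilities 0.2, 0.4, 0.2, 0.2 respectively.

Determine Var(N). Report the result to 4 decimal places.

8.4000

E[N] = (0)(0.2) + (1)(0.4) + (6)(0.2) + (7)(0.2) = 3
E[N²] = (0)²(0.2) + (1)²(0.4) + (6)²(0.2) + (7)²(0.2) = 17.4
Var(N) = E[N²] − (E[N])² = 17.4 − (3)² = 8.4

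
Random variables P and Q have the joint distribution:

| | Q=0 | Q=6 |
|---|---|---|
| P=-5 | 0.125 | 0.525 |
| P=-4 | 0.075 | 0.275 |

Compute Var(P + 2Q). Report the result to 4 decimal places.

E[P] = -4.65,  E[Q] = 4.8,  E[PQ] = -22.35
Var(P) = 21.85 − (-4.65)² = 0.2275;  Var(Q) = 28.8 − (4.8)² = 5.76
Cov(P,Q) = -22.35 − (-4.65)(4.8) = -0.03
Var(P + 2Q) = (1)²·0.2275 + (2)²·5.76 + 2·(1)·(2)·-0.03 = 23.1475

23.1475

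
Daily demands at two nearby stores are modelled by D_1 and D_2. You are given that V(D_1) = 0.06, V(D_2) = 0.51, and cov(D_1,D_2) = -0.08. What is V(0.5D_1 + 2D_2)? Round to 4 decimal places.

V(0.5D_1 + 2D_2) = (0.5)²·V(D_1) + (2)²·V(D_2) + 2·(0.5)·(2)·cov(D_1,D_2)
= 0.25·0.06 + 4·0.51 + 2·-0.08 = 1.895

1.8950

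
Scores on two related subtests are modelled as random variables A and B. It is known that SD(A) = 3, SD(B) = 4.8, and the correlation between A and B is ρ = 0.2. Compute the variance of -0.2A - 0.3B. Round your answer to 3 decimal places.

2.779

Var(A) = (3)² = 9;  Var(B) = (4.8)² = 23.04
Cov(A,B) = ρ·SD(A)·SD(B) = 0.2·3·4.8 = 2.88
Var(-0.2A - 0.3B) = (-0.2)²·Var(A) + (-0.3)²·Var(B) + 2·(-0.2)·(-0.3)·Cov(A,B)
= 0.04·9 + 0.09·23.04 + 0.12·2.88 = 2.7792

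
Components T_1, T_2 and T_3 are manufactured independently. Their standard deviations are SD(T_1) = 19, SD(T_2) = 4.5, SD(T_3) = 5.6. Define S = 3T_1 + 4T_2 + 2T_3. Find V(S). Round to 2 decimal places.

V(T_1) = 361, V(T_2) = 20.25, V(T_3) = 31.36
By independence, V(S) = (3)²V(T_1) + (4)²V(T_2) + (2)²V(T_3)
= (3)²·361 + (4)²·20.25 + (2)²·31.36 = 3698.44

3698.44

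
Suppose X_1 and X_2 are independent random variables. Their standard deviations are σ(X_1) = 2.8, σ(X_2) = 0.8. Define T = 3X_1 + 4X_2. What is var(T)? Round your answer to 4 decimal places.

var(X_1) = 7.84, var(X_2) = 0.64
By independence, var(T) = (3)²var(X_1) + (4)²var(X_2)
= (3)²·7.84 + (4)²·0.64 = 80.8

80.8000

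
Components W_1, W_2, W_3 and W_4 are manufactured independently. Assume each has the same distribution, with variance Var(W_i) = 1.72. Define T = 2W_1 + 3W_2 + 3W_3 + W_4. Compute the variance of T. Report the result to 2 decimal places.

39.56

By independence, Var(T) = (2)²Var(W_1) + (3)²Var(W_2) + (3)²Var(W_3) + (1)²Var(W_4)
= (2)²·1.72 + (3)²·1.72 + (3)²·1.72 + (1)²·1.72 = 39.56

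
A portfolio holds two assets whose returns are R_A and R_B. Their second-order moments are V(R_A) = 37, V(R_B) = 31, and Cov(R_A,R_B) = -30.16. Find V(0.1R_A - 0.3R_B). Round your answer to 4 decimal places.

V(0.1R_A - 0.3R_B) = (0.1)²·V(R_A) + (-0.3)²·V(R_B) + 2·(0.1)·(-0.3)·Cov(R_A,R_B)
= 0.01·37 + 0.09·31 + -0.06·-30.16 = 4.9696

4.9696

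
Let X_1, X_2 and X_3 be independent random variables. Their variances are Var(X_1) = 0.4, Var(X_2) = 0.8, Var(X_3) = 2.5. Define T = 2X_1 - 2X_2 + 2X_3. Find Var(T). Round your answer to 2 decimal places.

14.80

By independence, Var(T) = (2)²Var(X_1) + (-2)²Var(X_2) + (2)²Var(X_3)
= (2)²·0.4 + (-2)²·0.8 + (2)²·2.5 = 14.8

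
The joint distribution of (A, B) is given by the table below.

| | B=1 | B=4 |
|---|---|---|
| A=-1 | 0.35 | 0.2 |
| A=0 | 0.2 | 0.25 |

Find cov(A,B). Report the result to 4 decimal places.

0.1425

E[A] = -0.55,  E[B] = 2.35
E[AB] = -1.15
cov(A,B) = E[AB] − E[A]E[B] = -1.15 − (-0.55)(2.35) = 0.1425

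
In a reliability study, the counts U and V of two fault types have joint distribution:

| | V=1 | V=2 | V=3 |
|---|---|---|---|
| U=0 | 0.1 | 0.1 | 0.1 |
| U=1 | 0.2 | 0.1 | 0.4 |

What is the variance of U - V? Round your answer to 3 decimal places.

E[U] = 0.7,  E[V] = 2.2,  E[UV] = 1.6
Var(U) = 0.7 − (0.7)² = 0.21;  Var(V) = 5.6 − (2.2)² = 0.76
cov(U,V) = 1.6 − (0.7)(2.2) = 0.06
Var(U - V) = (1)²·0.21 + (-1)²·0.76 + 2·(1)·(-1)·0.06 = 0.85

0.850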